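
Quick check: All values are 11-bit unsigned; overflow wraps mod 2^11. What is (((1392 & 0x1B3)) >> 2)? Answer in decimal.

1392 = 10101110000
0x1B3 = 00110110011
→ & → 00100110000 = 304
→ >> 2 → 00001001100 = 76

76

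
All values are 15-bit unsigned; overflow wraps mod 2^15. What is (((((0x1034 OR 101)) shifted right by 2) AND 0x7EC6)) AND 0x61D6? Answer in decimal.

0x1034 = 001000000110100
101 = 000000001100101
→ OR → 001000001110101 = 4213
→ shifted right by 2 → 000010000011101 = 1053
0x7EC6 = 111111011000110
→ AND → 000010000000100 = 1028
0x61D6 = 110000111010110
→ AND → 000000000000100 = 4

4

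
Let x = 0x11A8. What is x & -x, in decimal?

x = 1000110101000 = 4520
-x (two's complement) = …0111001011000
AND   = 0000000001000 = 8
(x & -x isolates the lowest set bit of x.)

8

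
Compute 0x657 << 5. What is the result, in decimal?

51936

0x657 = 0000011001010111
shift left by 5 → 1100101011100000 = 51936
(equivalently, 1623 × 2^5 = 1623 × 32)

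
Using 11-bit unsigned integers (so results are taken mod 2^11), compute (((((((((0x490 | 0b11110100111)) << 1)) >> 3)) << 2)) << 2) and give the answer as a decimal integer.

0x490 = 10010010000
0b11110100111 = 11110100111
→ | → 11110110111 = 1975
→ << 1 (mod 2^11) → 11101101110 = 1902
→ >> 3 → 00011101101 = 237
→ << 2 (mod 2^11) → 01110110100 = 948
→ << 2 (mod 2^11) → 11011010000 = 1744

1744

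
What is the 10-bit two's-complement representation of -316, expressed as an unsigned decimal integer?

708

316 in 10 bits: 0100111100
Invert: 1011000011
Add 1:  1011000100 = 708
(Check: 2^10 - 316 = 1024 - 316 = 708.)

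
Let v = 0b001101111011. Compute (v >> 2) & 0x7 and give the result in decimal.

v = 001101111011
Shift right by 2: 0011011110
Mask low 3 bits: 110 = 6

6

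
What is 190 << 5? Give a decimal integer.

190 = 0000010111110
shift left by 5 → 1011111000000 = 6080
(equivalently, 190 × 2^5 = 190 × 32)

6080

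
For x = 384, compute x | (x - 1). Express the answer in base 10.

x = 110000000 = 384
x - 1 = 101111111
OR    = 111111111 = 511
(x | (x - 1) sets all bits below the lowest set bit.)

511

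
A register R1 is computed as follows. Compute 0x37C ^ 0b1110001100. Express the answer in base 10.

240

0x37C = 1101111100
b = 1110001100
XOR → 0011110000 = 240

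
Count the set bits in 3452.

8

3452 = 110101111100
Count the 1s: 1 + 1 + 1 + 1 + 1 + 1 + 1 + 1 = 8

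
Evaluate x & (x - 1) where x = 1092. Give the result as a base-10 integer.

x = 10001000100 = 1092
x - 1 = 10001000011
AND   = 10001000000 = 1088
(x & (x - 1) clears the lowest set bit of x.)

1088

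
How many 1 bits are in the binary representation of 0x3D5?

7

0x3D5 = 1111010101
Count the 1s: 1 + 1 + 1 + 1 + 1 + 1 + 1 = 7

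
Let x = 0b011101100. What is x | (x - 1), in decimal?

239

x = 11101100 = 236
x - 1 = 11101011
OR    = 11101111 = 239
(x | (x - 1) sets all bits below the lowest set bit.)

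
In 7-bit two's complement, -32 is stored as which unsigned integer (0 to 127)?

32 in 7 bits: 0100000
Invert: 1011111
Add 1:  1100000 = 96
(Check: 2^7 - 32 = 128 - 32 = 96.)

96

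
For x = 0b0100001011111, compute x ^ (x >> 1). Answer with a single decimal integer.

3184

x = 100001011111 = 2143
x>>1 = 010000101111
XOR  = 110001110000 = 3184
(x ^ (x >> 1) gives the standard binary-reflected Gray code of x.)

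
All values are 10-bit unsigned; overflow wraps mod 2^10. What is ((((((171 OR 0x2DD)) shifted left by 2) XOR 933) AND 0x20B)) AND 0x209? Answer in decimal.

9

171 = 0010101011
0x2DD = 1011011101
→ OR → 1011111111 = 767
→ shifted left by 2 (mod 2^10) → 1111111100 = 1020
933 = 1110100101
→ XOR → 0001011001 = 89
0x20B = 1000001011
→ AND → 0000001001 = 9
0x209 = 1000001001
→ AND → 0000001001 = 9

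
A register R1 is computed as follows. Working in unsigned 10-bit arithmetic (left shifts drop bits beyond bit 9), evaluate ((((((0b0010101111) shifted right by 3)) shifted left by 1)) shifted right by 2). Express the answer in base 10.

0b0010101111 = 0010101111
→ shifted right by 3 → 0000010101 = 21
→ shifted left by 1 (mod 2^10) → 0000101010 = 42
→ shifted right by 2 → 0000001010 = 10

10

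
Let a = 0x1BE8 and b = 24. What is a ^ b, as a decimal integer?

0x1BE8 = 1101111101000
24 = 0000000011000
XOR → 1101111110000 = 7152

7152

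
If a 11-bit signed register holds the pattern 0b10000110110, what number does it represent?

-970

pattern = 10000110110 (MSB is 1 ⇒ negative)
Invert: 01111001001, add 1 → 01111001010 = 970, so the value is -970.
(Equivalently: 1078 - 2^11 = 1078 - 2048 = -970.)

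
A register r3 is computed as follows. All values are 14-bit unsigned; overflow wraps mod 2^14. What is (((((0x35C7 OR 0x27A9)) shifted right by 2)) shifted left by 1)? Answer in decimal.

7158

0x35C7 = 11010111000111
0x27A9 = 10011110101001
→ OR → 11011111101111 = 14319
→ shifted right by 2 → 00110111111011 = 3579
→ shifted left by 1 (mod 2^14) → 01101111110110 = 7158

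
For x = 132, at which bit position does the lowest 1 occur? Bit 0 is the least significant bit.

132 = 10000100
Trailing zeros: 2, so the lowest set bit is bit 2 (value 4).

2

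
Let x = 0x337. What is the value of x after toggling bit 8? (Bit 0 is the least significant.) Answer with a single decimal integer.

x = 1100110111
bit 8 is currently 1; toggle it via x ^ (1 << 8) = x ^ 256
→ 1000110111 = 567

567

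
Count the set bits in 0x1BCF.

0x1BCF = 1101111001111
Count the 1s: 1 + 1 + 1 + 1 + 1 + 1 + 1 + 1 + 1 + 1 = 10

10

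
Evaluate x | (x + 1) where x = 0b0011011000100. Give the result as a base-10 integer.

x = 11011000100 = 1732
x + 1 = 11011000101
OR    = 11011000101 = 1733
(x | (x + 1) sets the lowest cleared bit.)

1733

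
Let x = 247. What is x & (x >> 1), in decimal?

x = 11110111 = 247
x>>1 = 01111011
AND  = 01110011 = 115
(x & (x >> 1) has a 1 wherever x has two consecutive 1 bits.)

115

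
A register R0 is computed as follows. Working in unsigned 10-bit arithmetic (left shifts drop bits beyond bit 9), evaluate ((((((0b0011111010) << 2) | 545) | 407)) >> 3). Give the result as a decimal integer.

0b0011111010 = 0011111010
→ << 2 (mod 2^10) → 1111101000 = 1000
545 = 1000100001
→ | → 1111101001 = 1001
407 = 0110010111
→ | → 1111111111 = 1023
→ >> 3 → 0001111111 = 127

127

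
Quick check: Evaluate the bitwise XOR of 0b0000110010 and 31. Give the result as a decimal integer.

a = 110010
31 = 011111
XOR → 101101 = 45

45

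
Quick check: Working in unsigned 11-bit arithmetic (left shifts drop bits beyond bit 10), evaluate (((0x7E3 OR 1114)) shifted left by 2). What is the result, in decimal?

0x7E3 = 11111100011
1114 = 10001011010
→ OR → 11111111011 = 2043
→ shifted left by 2 (mod 2^11) → 11111101100 = 2028

2028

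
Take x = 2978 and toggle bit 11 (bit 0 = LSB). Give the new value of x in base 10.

930

x = 101110100010
bit 11 is currently 1; toggle it via x ^ (1 << 11) = x ^ 2048
→ 001110100010 = 930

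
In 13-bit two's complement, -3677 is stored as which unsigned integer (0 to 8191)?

3677 in 13 bits: 0111001011101
Invert: 1000110100010
Add 1:  1000110100011 = 4515
(Check: 2^13 - 3677 = 8192 - 3677 = 4515.)

4515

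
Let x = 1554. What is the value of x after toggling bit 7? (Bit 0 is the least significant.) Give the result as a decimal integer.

1682

x = 00011000010010
bit 7 is currently 0; toggle it via x ^ (1 << 7) = x ^ 128
→ 00011010010010 = 1682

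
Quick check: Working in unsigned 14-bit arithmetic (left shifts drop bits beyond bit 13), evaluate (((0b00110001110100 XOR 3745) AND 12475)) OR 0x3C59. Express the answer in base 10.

15577

0b00110001110100 = 00110001110100
3745 = 00111010100001
→ XOR → 00001011010101 = 725
12475 = 11000010111011
→ AND → 00000010010001 = 145
0x3C59 = 11110001011001
→ OR → 11110011011001 = 15577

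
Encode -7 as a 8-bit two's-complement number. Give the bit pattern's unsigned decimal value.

249

7 in 8 bits: 00000111
Invert: 11111000
Add 1:  11111001 = 249
(Check: 2^8 - 7 = 256 - 7 = 249.)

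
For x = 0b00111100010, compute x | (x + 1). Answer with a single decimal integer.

x = 111100010 = 482
x + 1 = 111100011
OR    = 111100011 = 483
(x | (x + 1) sets the lowest cleared bit.)

483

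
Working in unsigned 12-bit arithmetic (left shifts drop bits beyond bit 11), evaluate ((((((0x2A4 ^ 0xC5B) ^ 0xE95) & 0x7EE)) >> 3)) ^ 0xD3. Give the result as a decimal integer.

222

0x2A4 = 001010100100
0xC5B = 110001011011
→ ^ → 111011111111 = 3839
0xE95 = 111010010101
→ ^ → 000001101010 = 106
0x7EE = 011111101110
→ & → 000001101010 = 106
→ >> 3 → 000000001101 = 13
0xD3 = 000011010011
→ ^ → 000011011110 = 222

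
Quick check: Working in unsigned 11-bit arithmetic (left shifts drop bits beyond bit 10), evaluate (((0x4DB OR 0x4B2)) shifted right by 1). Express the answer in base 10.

0x4DB = 10011011011
0x4B2 = 10010110010
→ OR → 10011111011 = 1275
→ shifted right by 1 → 01001111101 = 637

637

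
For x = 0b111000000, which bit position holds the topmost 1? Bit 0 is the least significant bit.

0b111000000 = 111000000
The topmost 1 is at position 8 (since 2^8 = 256 ≤ 448 < 512).

8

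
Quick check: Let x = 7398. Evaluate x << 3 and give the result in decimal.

59184

7398 = 0001110011100110
shift left by 3 → 1110011100110000 = 59184
(equivalently, 7398 × 2^3 = 7398 × 8)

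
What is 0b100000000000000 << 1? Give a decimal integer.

x = 0100000000000000
shift left by 1 → 1000000000000000 = 32768
(equivalently, 16384 × 2^1 = 16384 × 2)

32768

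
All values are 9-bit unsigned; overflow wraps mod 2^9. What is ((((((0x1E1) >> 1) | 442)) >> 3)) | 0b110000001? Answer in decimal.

447

0x1E1 = 111100001
→ >> 1 → 011110000 = 240
442 = 110111010
→ | → 111111010 = 506
→ >> 3 → 000111111 = 63
0b110000001 = 110000001
→ | → 110111111 = 447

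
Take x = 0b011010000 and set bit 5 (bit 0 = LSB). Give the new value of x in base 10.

240

x = 011010000
bit 5 is currently 0; set it via x | (1 << 5) = x | 32
→ 011110000 = 240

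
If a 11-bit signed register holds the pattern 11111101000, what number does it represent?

pattern = 11111101000 (MSB is 1 ⇒ negative)
Invert: 00000010111, add 1 → 00000011000 = 24, so the value is -24.
(Equivalently: 2024 - 2^11 = 2024 - 2048 = -24.)

-24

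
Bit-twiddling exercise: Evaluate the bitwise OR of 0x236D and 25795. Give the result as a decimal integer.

26607

0x236D = 010001101101101
25795 = 110010011000011
 OR → 110011111101111 = 26607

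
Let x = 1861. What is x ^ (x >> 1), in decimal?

x = 11101000101 = 1861
x>>1 = 01110100010
XOR  = 10011100111 = 1255
(x ^ (x >> 1) gives the standard binary-reflected Gray code of x.)

1255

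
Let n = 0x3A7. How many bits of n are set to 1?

7

0x3A7 = 1110100111
Count the 1s: 1 + 1 + 1 + 1 + 1 + 1 + 1 = 7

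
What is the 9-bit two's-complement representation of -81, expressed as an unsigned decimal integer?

81 in 9 bits: 001010001
Invert: 110101110
Add 1:  110101111 = 431
(Check: 2^9 - 81 = 512 - 81 = 431.)

431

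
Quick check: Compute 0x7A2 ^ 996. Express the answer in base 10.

1094

0x7A2 = 11110100010
996 = 01111100100
XOR → 10001000110 = 1094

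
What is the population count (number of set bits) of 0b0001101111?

n = 1101111
Count the 1s: 1 + 1 + 1 + 1 + 1 + 1 = 6

6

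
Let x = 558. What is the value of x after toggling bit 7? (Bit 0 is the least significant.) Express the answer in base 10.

x = 1000101110
bit 7 is currently 0; toggle it via x ^ (1 << 7) = x ^ 128
→ 1010101110 = 686

686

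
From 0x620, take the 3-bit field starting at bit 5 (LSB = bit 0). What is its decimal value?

v = 011000100000
Shift right by 5: 0110001
Mask low 3 bits: 001 = 1

1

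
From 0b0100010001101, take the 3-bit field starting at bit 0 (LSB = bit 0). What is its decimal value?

5

v = 0100010001101
Shift right by 0: 0100010001101
Mask low 3 bits: 101 = 5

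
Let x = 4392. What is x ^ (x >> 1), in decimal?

x = 1000100101000 = 4392
x>>1 = 0100010010100
XOR  = 1100110111100 = 6588
(x ^ (x >> 1) gives the standard binary-reflected Gray code of x.)

6588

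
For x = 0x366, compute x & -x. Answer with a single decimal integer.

x = 1101100110 = 870
-x (two's complement) = …0010011010
AND   = 0000000010 = 2
(x & -x isolates the lowest set bit of x.)

2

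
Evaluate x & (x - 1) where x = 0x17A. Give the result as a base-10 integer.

x = 101111010 = 378
x - 1 = 101111001
AND   = 101111000 = 376
(x & (x - 1) clears the lowest set bit of x.)

376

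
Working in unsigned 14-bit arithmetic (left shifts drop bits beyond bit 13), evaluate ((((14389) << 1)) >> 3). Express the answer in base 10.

14389 = 11100000110101
→ << 1 (mod 2^14) → 11000001101010 = 12394
→ >> 3 → 00011000001101 = 1549

1549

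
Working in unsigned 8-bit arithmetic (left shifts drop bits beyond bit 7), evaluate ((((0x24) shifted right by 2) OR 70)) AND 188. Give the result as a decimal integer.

12

0x24 = 00100100
→ shifted right by 2 → 00001001 = 9
70 = 01000110
→ OR → 01001111 = 79
188 = 10111100
→ AND → 00001100 = 12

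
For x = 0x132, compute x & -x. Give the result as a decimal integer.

x = 100110010 = 306
-x (two's complement) = …011001110
AND   = 000000010 = 2
(x & -x isolates the lowest set bit of x.)

2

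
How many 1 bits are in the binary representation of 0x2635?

7

0x2635 = 10011000110101
Count the 1s: 1 + 1 + 1 + 1 + 1 + 1 + 1 = 7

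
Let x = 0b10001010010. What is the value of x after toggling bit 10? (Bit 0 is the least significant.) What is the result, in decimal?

82

x = 10001010010
bit 10 is currently 1; toggle it via x ^ (1 << 10) = x ^ 1024
→ 00001010010 = 82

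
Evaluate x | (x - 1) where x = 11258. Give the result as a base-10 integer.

11259

x = 10101111111010 = 11258
x - 1 = 10101111111001
OR    = 10101111111011 = 11259
(x | (x - 1) sets all bits below the lowest set bit.)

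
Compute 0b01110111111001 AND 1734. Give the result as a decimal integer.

1216

a = 1110111111001
1734 = 0011011000110
AND → 0010011000000 = 1216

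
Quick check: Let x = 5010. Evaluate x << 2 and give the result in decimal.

20040

5010 = 001001110010010
shift left by 2 → 100111001001000 = 20040
(equivalently, 5010 × 2^2 = 5010 × 4)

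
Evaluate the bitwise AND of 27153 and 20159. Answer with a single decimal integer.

18961

27153 = 110101000010001
20159 = 100111010111111
AND → 100101000010001 = 18961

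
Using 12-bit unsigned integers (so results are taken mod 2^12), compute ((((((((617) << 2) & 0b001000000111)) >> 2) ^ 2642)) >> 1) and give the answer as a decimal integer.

617 = 001001101001
→ << 2 (mod 2^12) → 100110100100 = 2468
0b001000000111 = 001000000111
→ & → 000000000100 = 4
→ >> 2 → 000000000001 = 1
2642 = 101001010010
→ ^ → 101001010011 = 2643
→ >> 1 → 010100101001 = 1321

1321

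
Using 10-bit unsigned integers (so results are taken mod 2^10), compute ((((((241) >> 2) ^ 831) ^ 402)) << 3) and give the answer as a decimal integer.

136

241 = 0011110001
→ >> 2 → 0000111100 = 60
831 = 1100111111
→ ^ → 1100000011 = 771
402 = 0110010010
→ ^ → 1010010001 = 657
→ << 3 (mod 2^10) → 0010001000 = 136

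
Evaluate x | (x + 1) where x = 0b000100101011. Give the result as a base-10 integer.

303

x = 100101011 = 299
x + 1 = 100101100
OR    = 100101111 = 303
(x | (x + 1) sets the lowest cleared bit.)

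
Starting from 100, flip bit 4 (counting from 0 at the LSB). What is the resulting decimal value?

116

x = 01100100
bit 4 is currently 0; toggle it via x ^ (1 << 4) = x ^ 16
→ 01110100 = 116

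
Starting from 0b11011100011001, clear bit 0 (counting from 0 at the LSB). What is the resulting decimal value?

14104

x = 11011100011001
bit 0 is currently 1; clear it via x & ~(1 << 0) = x & ~1
→ 11011100011000 = 14104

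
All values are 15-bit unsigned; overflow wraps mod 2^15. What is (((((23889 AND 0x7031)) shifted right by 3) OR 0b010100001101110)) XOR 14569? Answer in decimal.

4743

23889 = 101110101010001
0x7031 = 111000000110001
→ AND → 101000000010001 = 20497
→ shifted right by 3 → 000101000000010 = 2562
0b010100001101110 = 010100001101110
→ OR → 010101001101110 = 10862
14569 = 011100011101001
→ XOR → 001001010000111 = 4743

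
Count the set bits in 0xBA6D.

0xBA6D = 1011101001101101
Count the 1s: 1 + 1 + 1 + 1 + 1 + 1 + 1 + 1 + 1 + 1 = 10

10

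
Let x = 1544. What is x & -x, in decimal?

8

x = 11000001000 = 1544
-x (two's complement) = …00111111000
AND   = 00000001000 = 8
(x & -x isolates the lowest set bit of x.)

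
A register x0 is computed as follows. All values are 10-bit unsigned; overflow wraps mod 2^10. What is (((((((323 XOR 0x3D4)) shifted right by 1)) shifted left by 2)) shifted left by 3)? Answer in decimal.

352

323 = 0101000011
0x3D4 = 1111010100
→ XOR → 1010010111 = 663
→ shifted right by 1 → 0101001011 = 331
→ shifted left by 2 (mod 2^10) → 0100101100 = 300
→ shifted left by 3 (mod 2^10) → 0101100000 = 352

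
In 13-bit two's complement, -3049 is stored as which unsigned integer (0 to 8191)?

5143

3049 in 13 bits: 0101111101001
Invert: 1010000010110
Add 1:  1010000010111 = 5143
(Check: 2^13 - 3049 = 8192 - 3049 = 5143.)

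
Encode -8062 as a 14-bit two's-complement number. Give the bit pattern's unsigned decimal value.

8322

8062 in 14 bits: 01111101111110
Invert: 10000010000001
Add 1:  10000010000010 = 8322
(Check: 2^14 - 8062 = 16384 - 8062 = 8322.)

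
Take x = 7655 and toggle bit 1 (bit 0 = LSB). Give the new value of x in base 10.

x = 1110111100111
bit 1 is currently 1; toggle it via x ^ (1 << 1) = x ^ 2
→ 1110111100101 = 7653

7653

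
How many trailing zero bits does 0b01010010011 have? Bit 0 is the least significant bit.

0b01010010011 = 1010010011
Trailing zeros: 0, so the lowest set bit is bit 0 (value 1).

0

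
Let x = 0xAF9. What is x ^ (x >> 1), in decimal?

3973

x = 101011111001 = 2809
x>>1 = 010101111100
XOR  = 111110000101 = 3973
(x ^ (x >> 1) gives the standard binary-reflected Gray code of x.)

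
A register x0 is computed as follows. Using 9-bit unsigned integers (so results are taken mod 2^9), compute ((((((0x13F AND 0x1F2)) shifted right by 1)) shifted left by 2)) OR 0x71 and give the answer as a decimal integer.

0x13F = 100111111
0x1F2 = 111110010
→ AND → 100110010 = 306
→ shifted right by 1 → 010011001 = 153
→ shifted left by 2 (mod 2^9) → 001100100 = 100
0x71 = 001110001
→ OR → 001110101 = 117

117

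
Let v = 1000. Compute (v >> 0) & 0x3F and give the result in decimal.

40

v = 001111101000
Shift right by 0: 001111101000
Mask low 6 bits: 101000 = 40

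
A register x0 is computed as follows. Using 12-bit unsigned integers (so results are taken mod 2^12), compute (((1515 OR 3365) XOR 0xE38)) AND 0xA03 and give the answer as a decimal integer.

1515 = 010111101011
3365 = 110100100101
→ OR → 110111101111 = 3567
0xE38 = 111000111000
→ XOR → 001111010111 = 983
0xA03 = 101000000011
→ AND → 001000000011 = 515

515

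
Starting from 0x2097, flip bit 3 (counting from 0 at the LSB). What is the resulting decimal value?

x = 10000010010111
bit 3 is currently 0; toggle it via x ^ (1 << 3) = x ^ 8
→ 10000010011111 = 8351

8351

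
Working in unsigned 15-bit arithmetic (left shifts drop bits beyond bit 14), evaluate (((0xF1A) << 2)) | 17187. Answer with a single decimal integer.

32619

0xF1A = 000111100011010
→ << 2 (mod 2^15) → 011110001101000 = 15464
17187 = 100001100100011
→ | → 111111101101011 = 32619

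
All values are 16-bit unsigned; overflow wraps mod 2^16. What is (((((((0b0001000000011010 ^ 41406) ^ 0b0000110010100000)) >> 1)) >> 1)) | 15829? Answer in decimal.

16341

0b0001000000011010 = 0001000000011010
41406 = 1010000110111110
→ ^ → 1011000110100100 = 45476
0b0000110010100000 = 0000110010100000
→ ^ → 1011110100000100 = 48388
→ >> 1 → 0101111010000010 = 24194
→ >> 1 → 0010111101000001 = 12097
15829 = 0011110111010101
→ | → 0011111111010101 = 16341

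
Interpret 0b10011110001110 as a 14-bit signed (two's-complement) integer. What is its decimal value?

-6258

pattern = 10011110001110 (MSB is 1 ⇒ negative)
Invert: 01100001110001, add 1 → 01100001110010 = 6258, so the value is -6258.
(Equivalently: 10126 - 2^14 = 10126 - 16384 = -6258.)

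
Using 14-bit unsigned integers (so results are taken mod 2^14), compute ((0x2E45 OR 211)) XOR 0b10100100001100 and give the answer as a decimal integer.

2011

0x2E45 = 10111001000101
211 = 00000011010011
→ OR → 10111011010111 = 11991
0b10100100001100 = 10100100001100
→ XOR → 00011111011011 = 2011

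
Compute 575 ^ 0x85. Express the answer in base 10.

698

575 = 1000111111
0x85 = 0010000101
XOR → 1010111010 = 698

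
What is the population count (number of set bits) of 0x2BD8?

0x2BD8 = 10101111011000
Count the 1s: 1 + 1 + 1 + 1 + 1 + 1 + 1 + 1 = 8

8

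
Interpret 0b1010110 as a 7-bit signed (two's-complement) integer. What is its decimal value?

pattern = 1010110 (MSB is 1 ⇒ negative)
Invert: 0101001, add 1 → 0101010 = 42, so the value is -42.
(Equivalently: 86 - 2^7 = 86 - 128 = -42.)

-42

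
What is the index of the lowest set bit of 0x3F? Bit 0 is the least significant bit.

0

0x3F = 111111
Trailing zeros: 0, so the lowest set bit is bit 0 (value 1).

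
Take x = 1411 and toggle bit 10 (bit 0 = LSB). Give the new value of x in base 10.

x = 010110000011
bit 10 is currently 1; toggle it via x ^ (1 << 10) = x ^ 1024
→ 000110000011 = 387

387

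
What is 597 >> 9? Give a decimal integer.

597 = 1001010101
shift right by 9 → 0000000001 = 1
(equivalently, floor(597 / 512))

1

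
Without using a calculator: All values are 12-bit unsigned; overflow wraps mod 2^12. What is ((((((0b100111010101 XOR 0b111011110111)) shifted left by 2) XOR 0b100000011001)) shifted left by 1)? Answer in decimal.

0b100111010101 = 100111010101
0b111011110111 = 111011110111
→ XOR → 011100100010 = 1826
→ shifted left by 2 (mod 2^12) → 110010001000 = 3208
0b100000011001 = 100000011001
→ XOR → 010010010001 = 1169
→ shifted left by 1 (mod 2^12) → 100100100010 = 2338

2338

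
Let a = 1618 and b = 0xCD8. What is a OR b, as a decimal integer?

3802

1618 = 011001010010
0xCD8 = 110011011000
 OR → 111011011010 = 3802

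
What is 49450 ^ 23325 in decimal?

49450 = 1100000100101010
23325 = 0101101100011101
XOR → 1001101000110111 = 39479

39479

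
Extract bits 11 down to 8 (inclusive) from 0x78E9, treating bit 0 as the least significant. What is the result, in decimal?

v = 0111100011101001
Shift right by 8: 01111000
Mask low 4 bits: 1000 = 8

8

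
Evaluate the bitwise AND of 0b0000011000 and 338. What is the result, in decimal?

a = 000011000
338 = 101010010
AND → 000010000 = 16

16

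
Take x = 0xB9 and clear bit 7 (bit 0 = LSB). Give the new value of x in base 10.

x = 10111001
bit 7 is currently 1; clear it via x & ~(1 << 7) = x & ~128
→ 00111001 = 57

57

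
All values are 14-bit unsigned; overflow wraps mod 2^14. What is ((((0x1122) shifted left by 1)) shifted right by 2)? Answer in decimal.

0x1122 = 01000100100010
→ shifted left by 1 (mod 2^14) → 10001001000100 = 8772
→ shifted right by 2 → 00100010010001 = 2193

2193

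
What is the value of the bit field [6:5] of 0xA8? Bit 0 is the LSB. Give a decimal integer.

1

v = 00010101000
Shift right by 5: 000101
Mask low 2 bits: 01 = 1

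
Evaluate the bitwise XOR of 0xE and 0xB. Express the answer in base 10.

0xE = 1110
0xB = 1011
XOR → 0101 = 5

5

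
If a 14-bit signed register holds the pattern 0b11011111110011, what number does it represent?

-2061

pattern = 11011111110011 (MSB is 1 ⇒ negative)
Invert: 00100000001100, add 1 → 00100000001101 = 2061, so the value is -2061.
(Equivalently: 14323 - 2^14 = 14323 - 16384 = -2061.)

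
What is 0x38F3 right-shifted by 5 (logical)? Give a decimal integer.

455

0x38F3 = 11100011110011
shift right by 5 → 00000111000111 = 455
(equivalently, floor(14579 / 32))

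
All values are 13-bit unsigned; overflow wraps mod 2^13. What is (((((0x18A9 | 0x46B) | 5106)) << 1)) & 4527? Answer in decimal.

4518

0x18A9 = 1100010101001
0x46B = 0010001101011
→ | → 1110011101011 = 7403
5106 = 1001111110010
→ | → 1111111111011 = 8187
→ << 1 (mod 2^13) → 1111111110110 = 8182
4527 = 1000110101111
→ & → 1000110100110 = 4518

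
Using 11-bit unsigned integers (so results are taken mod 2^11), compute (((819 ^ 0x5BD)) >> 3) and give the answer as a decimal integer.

209

819 = 01100110011
0x5BD = 10110111101
→ ^ → 11010001110 = 1678
→ >> 3 → 00011010001 = 209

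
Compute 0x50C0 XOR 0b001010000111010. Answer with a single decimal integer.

0x50C0 = 101000011000000
b = 001010000111010
XOR → 100010011111010 = 17658

17658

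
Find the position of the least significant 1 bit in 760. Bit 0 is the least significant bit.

760 = 1011111000
Trailing zeros: 3, so the lowest set bit is bit 3 (value 8).

3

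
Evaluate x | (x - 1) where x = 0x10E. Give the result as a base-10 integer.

x = 100001110 = 270
x - 1 = 100001101
OR    = 100001111 = 271
(x | (x - 1) sets all bits below the lowest set bit.)

271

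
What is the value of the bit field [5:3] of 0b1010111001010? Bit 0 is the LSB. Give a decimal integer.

1

v = 1010111001010
Shift right by 3: 1010111001
Mask low 3 bits: 001 = 1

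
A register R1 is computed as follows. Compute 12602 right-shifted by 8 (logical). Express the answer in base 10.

49

12602 = 11000100111010
shift right by 8 → 00000000110001 = 49
(equivalently, floor(12602 / 256))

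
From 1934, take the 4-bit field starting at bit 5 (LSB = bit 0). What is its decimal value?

12

v = 11110001110
Shift right by 5: 111100
Mask low 4 bits: 1100 = 12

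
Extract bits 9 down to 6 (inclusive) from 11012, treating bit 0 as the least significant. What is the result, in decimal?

v = 10101100000100
Shift right by 6: 10101100
Mask low 4 bits: 1100 = 12

12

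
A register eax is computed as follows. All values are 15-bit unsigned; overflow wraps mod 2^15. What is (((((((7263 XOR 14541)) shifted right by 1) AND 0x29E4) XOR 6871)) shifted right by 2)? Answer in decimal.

7263 = 001110001011111
14541 = 011100011001101
→ XOR → 010010010010010 = 9362
→ shifted right by 1 → 001001001001001 = 4681
0x29E4 = 010100111100100
→ AND → 000000001000000 = 64
6871 = 001101011010111
→ XOR → 001101010010111 = 6807
→ shifted right by 2 → 000011010100101 = 1701

1701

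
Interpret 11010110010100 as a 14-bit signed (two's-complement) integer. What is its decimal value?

pattern = 11010110010100 (MSB is 1 ⇒ negative)
Invert: 00101001101011, add 1 → 00101001101100 = 2668, so the value is -2668.
(Equivalently: 13716 - 2^14 = 13716 - 16384 = -2668.)

-2668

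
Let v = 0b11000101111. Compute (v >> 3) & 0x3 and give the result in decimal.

v = 11000101111
Shift right by 3: 11000101
Mask low 2 bits: 01 = 1

1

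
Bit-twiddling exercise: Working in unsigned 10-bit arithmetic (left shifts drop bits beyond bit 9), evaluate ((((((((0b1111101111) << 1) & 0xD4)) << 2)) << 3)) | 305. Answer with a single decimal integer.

945

0b1111101111 = 1111101111
→ << 1 (mod 2^10) → 1111011110 = 990
0xD4 = 0011010100
→ & → 0011010100 = 212
→ << 2 (mod 2^10) → 1101010000 = 848
→ << 3 (mod 2^10) → 1010000000 = 640
305 = 0100110001
→ | → 1110110001 = 945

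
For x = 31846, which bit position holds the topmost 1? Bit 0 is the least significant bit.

31846 = 111110001100110
The topmost 1 is at position 14 (since 2^14 = 16384 ≤ 31846 < 32768).

14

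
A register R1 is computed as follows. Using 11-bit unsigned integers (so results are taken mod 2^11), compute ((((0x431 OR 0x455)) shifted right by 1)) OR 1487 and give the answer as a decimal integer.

2047

0x431 = 10000110001
0x455 = 10001010101
→ OR → 10001110101 = 1141
→ shifted right by 1 → 01000111010 = 570
1487 = 10111001111
→ OR → 11111111111 = 2047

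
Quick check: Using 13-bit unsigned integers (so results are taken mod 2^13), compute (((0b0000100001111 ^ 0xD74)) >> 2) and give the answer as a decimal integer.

798

0b0000100001111 = 0000100001111
0xD74 = 0110101110100
→ ^ → 0110001111011 = 3195
→ >> 2 → 0001100011110 = 798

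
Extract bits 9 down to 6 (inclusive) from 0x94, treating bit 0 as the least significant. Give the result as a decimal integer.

2

v = 0010010100
Shift right by 6: 0010
Mask low 4 bits: 0010 = 2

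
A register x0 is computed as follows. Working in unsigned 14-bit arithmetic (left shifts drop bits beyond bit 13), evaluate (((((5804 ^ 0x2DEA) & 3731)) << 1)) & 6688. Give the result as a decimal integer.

4096

5804 = 01011010101100
0x2DEA = 10110111101010
→ ^ → 11101101000110 = 15174
3731 = 00111010010011
→ & → 00101000000010 = 2562
→ << 1 (mod 2^14) → 01010000000100 = 5124
6688 = 01101000100000
→ & → 01000000000000 = 4096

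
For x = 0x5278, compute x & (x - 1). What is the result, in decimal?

x = 101001001111000 = 21112
x - 1 = 101001001110111
AND   = 101001001110000 = 21104
(x & (x - 1) clears the lowest set bit of x.)

21104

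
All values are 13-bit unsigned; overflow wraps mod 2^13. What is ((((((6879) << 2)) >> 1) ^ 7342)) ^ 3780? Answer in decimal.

6879 = 1101011011111
→ << 2 (mod 2^13) → 0101101111100 = 2940
→ >> 1 → 0010110111110 = 1470
7342 = 1110010101110
→ ^ → 1100100010000 = 6416
3780 = 0111011000100
→ ^ → 1011111010100 = 6100

6100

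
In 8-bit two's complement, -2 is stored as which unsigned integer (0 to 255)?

2 in 8 bits: 00000010
Invert: 11111101
Add 1:  11111110 = 254
(Check: 2^8 - 2 = 256 - 2 = 254.)

254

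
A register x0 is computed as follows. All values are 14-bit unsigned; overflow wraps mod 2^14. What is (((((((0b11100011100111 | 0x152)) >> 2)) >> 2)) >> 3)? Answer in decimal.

0b11100011100111 = 11100011100111
0x152 = 00000101010010
→ | → 11100111110111 = 14839
→ >> 2 → 00111001111101 = 3709
→ >> 2 → 00001110011111 = 927
→ >> 3 → 00000001110011 = 115

115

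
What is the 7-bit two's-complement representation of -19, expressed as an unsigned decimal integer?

109

19 in 7 bits: 0010011
Invert: 1101100
Add 1:  1101101 = 109
(Check: 2^7 - 19 = 128 - 19 = 109.)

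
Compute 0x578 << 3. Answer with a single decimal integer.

0x578 = 00010101111000
shift left by 3 → 10101111000000 = 11200
(equivalently, 1400 × 2^3 = 1400 × 8)

11200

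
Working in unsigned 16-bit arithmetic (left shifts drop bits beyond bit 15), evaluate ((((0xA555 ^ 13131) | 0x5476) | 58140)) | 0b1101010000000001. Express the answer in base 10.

63359

0xA555 = 1010010101010101
13131 = 0011001101001011
→ ^ → 1001011000011110 = 38430
0x5476 = 0101010001110110
→ | → 1101011001111110 = 54910
58140 = 1110001100011100
→ | → 1111011101111110 = 63358
0b1101010000000001 = 1101010000000001
→ | → 1111011101111111 = 63359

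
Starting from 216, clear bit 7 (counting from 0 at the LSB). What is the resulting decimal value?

88

x = 11011000
bit 7 is currently 1; clear it via x & ~(1 << 7) = x & ~128
→ 01011000 = 88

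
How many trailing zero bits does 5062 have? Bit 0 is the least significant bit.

5062 = 1001111000110
Trailing zeros: 1, so the lowest set bit is bit 1 (value 2).

1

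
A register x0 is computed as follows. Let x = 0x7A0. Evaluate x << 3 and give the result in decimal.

15616

0x7A0 = 00011110100000
shift left by 3 → 11110100000000 = 15616
(equivalently, 1952 × 2^3 = 1952 × 8)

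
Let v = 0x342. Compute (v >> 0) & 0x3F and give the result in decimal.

v = 1101000010
Shift right by 0: 1101000010
Mask low 6 bits: 000010 = 2

2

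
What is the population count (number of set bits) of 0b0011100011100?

n = 11100011100
Count the 1s: 1 + 1 + 1 + 1 + 1 + 1 = 6

6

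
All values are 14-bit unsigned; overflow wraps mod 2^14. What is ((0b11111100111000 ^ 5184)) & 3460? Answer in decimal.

0b11111100111000 = 11111100111000
5184 = 01010001000000
→ ^ → 10101101111000 = 11128
3460 = 00110110000100
→ & → 00100100000000 = 2304

2304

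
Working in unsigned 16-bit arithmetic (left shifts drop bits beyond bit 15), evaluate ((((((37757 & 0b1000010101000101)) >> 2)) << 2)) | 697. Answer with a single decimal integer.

37757 = 1001001101111101
0b1000010101000101 = 1000010101000101
→ & → 1000000101000101 = 33093
→ >> 2 → 0010000001010001 = 8273
→ << 2 (mod 2^16) → 1000000101000100 = 33092
697 = 0000001010111001
→ | → 1000001111111101 = 33789

33789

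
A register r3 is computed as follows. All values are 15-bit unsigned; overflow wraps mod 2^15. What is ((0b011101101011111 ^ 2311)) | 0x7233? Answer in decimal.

0b011101101011111 = 011101101011111
2311 = 000100100000111
→ ^ → 011001001011000 = 12888
0x7233 = 111001000110011
→ | → 111001001111011 = 29307

29307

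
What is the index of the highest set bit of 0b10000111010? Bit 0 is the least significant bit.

10

0b10000111010 = 10000111010
The topmost 1 is at position 10 (since 2^10 = 1024 ≤ 1082 < 2048).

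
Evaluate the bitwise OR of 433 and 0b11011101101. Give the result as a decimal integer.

2045

433 = 00110110001
b = 11011101101
 OR → 11111111101 = 2045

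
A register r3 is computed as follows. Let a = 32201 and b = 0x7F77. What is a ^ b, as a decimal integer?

32201 = 111110111001001
0x7F77 = 111111101110111
XOR → 000001010111110 = 702

702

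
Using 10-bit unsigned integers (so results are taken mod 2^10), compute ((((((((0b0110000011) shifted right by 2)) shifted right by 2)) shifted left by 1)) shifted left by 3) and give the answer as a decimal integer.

0b0110000011 = 0110000011
→ shifted right by 2 → 0001100000 = 96
→ shifted right by 2 → 0000011000 = 24
→ shifted left by 1 (mod 2^10) → 0000110000 = 48
→ shifted left by 3 (mod 2^10) → 0110000000 = 384

384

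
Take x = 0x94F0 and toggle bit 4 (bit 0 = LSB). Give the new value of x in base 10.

x = 1001010011110000
bit 4 is currently 1; toggle it via x ^ (1 << 4) = x ^ 16
→ 1001010011100000 = 38112

38112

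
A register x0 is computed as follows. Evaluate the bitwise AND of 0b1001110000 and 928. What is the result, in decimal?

a = 1001110000
928 = 1110100000
AND → 1000100000 = 544

544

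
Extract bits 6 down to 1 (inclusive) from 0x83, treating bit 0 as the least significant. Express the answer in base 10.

v = 010000011
Shift right by 1: 01000001
Mask low 6 bits: 000001 = 1

1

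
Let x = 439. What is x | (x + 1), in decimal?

447

x = 110110111 = 439
x + 1 = 110111000
OR    = 110111111 = 447
(x | (x + 1) sets the lowest cleared bit.)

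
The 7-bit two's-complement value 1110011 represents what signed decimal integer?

pattern = 1110011 (MSB is 1 ⇒ negative)
Invert: 0001100, add 1 → 0001101 = 13, so the value is -13.
(Equivalently: 115 - 2^7 = 115 - 128 = -13.)

-13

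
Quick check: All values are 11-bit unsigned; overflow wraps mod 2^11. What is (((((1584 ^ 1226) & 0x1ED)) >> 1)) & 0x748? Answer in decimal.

64

1584 = 11000110000
1226 = 10011001010
→ ^ → 01011111010 = 762
0x1ED = 00111101101
→ & → 00011101000 = 232
→ >> 1 → 00001110100 = 116
0x748 = 11101001000
→ & → 00001000000 = 64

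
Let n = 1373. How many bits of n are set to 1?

7

1373 = 10101011101
Count the 1s: 1 + 1 + 1 + 1 + 1 + 1 + 1 = 7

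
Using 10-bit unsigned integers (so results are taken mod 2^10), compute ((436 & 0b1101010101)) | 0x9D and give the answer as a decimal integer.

413

436 = 0110110100
0b1101010101 = 1101010101
→ & → 0100010100 = 276
0x9D = 0010011101
→ | → 0110011101 = 413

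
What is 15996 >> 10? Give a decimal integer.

15996 = 11111001111100
shift right by 10 → 00000000001111 = 15
(equivalently, floor(15996 / 1024))

15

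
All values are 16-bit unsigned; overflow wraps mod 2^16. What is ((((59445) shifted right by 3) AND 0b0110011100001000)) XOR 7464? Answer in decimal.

6184

59445 = 1110100000110101
→ shifted right by 3 → 0001110100000110 = 7430
0b0110011100001000 = 0110011100001000
→ AND → 0000010100000000 = 1280
7464 = 0001110100101000
→ XOR → 0001100000101000 = 6184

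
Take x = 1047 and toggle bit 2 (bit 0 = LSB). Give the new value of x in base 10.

1043

x = 10000010111
bit 2 is currently 1; toggle it via x ^ (1 << 2) = x ^ 4
→ 10000010011 = 1043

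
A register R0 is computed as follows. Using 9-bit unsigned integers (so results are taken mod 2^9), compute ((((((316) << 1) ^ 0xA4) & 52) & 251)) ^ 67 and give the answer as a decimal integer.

83

316 = 100111100
→ << 1 (mod 2^9) → 001111000 = 120
0xA4 = 010100100
→ ^ → 011011100 = 220
52 = 000110100
→ & → 000010100 = 20
251 = 011111011
→ & → 000010000 = 16
67 = 001000011
→ ^ → 001010011 = 83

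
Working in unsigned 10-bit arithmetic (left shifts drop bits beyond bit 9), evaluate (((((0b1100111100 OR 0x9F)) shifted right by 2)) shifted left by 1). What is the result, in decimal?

478

0b1100111100 = 1100111100
0x9F = 0010011111
→ OR → 1110111111 = 959
→ shifted right by 2 → 0011101111 = 239
→ shifted left by 1 (mod 2^10) → 0111011110 = 478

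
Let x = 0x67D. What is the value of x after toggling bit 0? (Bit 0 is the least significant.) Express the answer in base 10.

1660

x = 11001111101
bit 0 is currently 1; toggle it via x ^ (1 << 0) = x ^ 1
→ 11001111100 = 1660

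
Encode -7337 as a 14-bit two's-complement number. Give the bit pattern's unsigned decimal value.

7337 in 14 bits: 01110010101001
Invert: 10001101010110
Add 1:  10001101010111 = 9047
(Check: 2^14 - 7337 = 16384 - 7337 = 9047.)

9047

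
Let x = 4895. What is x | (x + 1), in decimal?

x = 1001100011111 = 4895
x + 1 = 1001100100000
OR    = 1001100111111 = 4927
(x | (x + 1) sets the lowest cleared bit.)

4927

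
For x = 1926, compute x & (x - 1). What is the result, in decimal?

1924

x = 11110000110 = 1926
x - 1 = 11110000101
AND   = 11110000100 = 1924
(x & (x - 1) clears the lowest set bit of x.)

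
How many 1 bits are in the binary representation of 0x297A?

8

0x297A = 10100101111010
Count the 1s: 1 + 1 + 1 + 1 + 1 + 1 + 1 + 1 = 8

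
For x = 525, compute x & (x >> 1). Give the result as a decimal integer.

x = 1000001101 = 525
x>>1 = 0100000110
AND  = 0000000100 = 4
(x & (x >> 1) has a 1 wherever x has two consecutive 1 bits.)

4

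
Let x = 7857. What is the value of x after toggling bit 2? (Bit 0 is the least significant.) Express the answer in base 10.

7861

x = 01111010110001
bit 2 is currently 0; toggle it via x ^ (1 << 2) = x ^ 4
→ 01111010110101 = 7861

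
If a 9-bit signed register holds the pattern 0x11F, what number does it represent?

-225

pattern = 100011111 (MSB is 1 ⇒ negative)
Invert: 011100000, add 1 → 011100001 = 225, so the value is -225.
(Equivalently: 287 - 2^9 = 287 - 512 = -225.)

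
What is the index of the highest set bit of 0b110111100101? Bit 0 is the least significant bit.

11

0b110111100101 = 110111100101
The topmost 1 is at position 11 (since 2^11 = 2048 ≤ 3557 < 4096).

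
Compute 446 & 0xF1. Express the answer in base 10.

446 = 110111110
0xF1 = 011110001
AND → 010110000 = 176

176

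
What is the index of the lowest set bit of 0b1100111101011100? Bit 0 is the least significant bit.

2

0b1100111101011100 = 1100111101011100
Trailing zeros: 2, so the lowest set bit is bit 2 (value 4).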